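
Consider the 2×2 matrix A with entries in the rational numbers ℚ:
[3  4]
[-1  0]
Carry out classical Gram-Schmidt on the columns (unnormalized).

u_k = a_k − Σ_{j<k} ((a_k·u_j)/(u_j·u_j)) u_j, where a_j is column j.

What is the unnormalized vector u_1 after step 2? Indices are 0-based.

Step 1: u_0 = a_0 = (3, -1).
Step 2: u_1 = a_1 − (6/5)·u_0 = (2/5, 6/5).

u_1 = (2/5, 6/5)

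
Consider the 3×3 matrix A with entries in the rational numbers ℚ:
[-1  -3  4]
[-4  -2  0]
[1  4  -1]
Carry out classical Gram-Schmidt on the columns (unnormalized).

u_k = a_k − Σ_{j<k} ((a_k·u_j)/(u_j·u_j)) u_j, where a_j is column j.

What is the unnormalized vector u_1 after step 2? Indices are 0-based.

Step 1: u_0 = a_0 = (-1, -4, 1).
Step 2: u_1 = a_1 − (5/6)·u_0 = (-13/6, 4/3, 19/6).

u_1 = (-13/6, 4/3, 19/6)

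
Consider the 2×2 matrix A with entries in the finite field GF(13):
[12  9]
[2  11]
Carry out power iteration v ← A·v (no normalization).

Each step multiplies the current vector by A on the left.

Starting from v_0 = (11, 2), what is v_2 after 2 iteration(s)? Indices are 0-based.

v_0 = (11, 2).
v_1 = A·v_0 = (7, 5).
v_2 = A·v_1 = (12, 4).

v_2 = (12, 4)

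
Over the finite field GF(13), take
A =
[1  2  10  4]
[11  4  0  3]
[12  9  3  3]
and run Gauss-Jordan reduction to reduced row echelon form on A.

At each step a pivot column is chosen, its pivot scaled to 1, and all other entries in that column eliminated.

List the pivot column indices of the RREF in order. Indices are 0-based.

[1] R0 /= 1  ⇒  (1, 2, 10, 4)
     R1 -= 11·R0  ⇒  (0, 8, 7, 11)
     R2 -= 12·R0  ⇒  (0, 11, 0, 7)
[2] R1 /= 8  ⇒  (0, 1, 9, 3)
     R0 -= 2·R1  ⇒  (1, 0, 5, 11)
     R2 -= 11·R1  ⇒  (0, 0, 5, 0)
[3] R2 /= 5  ⇒  (0, 0, 1, 0)
     R0 -= 5·R2  ⇒  (1, 0, 0, 11)
     R1 -= 9·R2  ⇒  (0, 1, 0, 3)

pivot columns: 0, 1, 2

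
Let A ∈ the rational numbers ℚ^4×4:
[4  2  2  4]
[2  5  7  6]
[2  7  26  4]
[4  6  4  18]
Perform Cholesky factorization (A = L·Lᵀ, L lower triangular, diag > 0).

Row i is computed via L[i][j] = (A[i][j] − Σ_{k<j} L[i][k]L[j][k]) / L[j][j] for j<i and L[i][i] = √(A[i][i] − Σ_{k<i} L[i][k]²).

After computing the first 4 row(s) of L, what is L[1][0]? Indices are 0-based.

L[1][0] = 1

Step 1: L[0][0] = √(4) = 2.
  L[1][0] = (2) / L[0][0] = 1.
Step 2: L[1][1] = √(4) = 2.
  L[2][0] = (2) / L[0][0] = 1.
  L[2][1] = (6) / L[1][1] = 3.
Step 3: L[2][2] = √(16) = 4.
  L[3][0] = (4) / L[0][0] = 2.
  L[3][1] = (4) / L[1][1] = 2.
  L[3][2] = (-4) / L[2][2] = -1.
Step 4: L[3][3] = √(9) = 3.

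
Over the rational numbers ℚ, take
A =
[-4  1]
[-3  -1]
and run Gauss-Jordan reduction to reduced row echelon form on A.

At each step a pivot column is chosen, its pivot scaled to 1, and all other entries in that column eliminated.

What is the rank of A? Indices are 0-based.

step 1: normalize row 0 (÷-4) = (1, -1/4)
  row 1: subtract -3×row0 = (0, -7/4)
step 2: normalize row 1 (÷-7/4) = (0, 1)
  row 0: subtract -1/4×row1 = (1, 0)

rank = 2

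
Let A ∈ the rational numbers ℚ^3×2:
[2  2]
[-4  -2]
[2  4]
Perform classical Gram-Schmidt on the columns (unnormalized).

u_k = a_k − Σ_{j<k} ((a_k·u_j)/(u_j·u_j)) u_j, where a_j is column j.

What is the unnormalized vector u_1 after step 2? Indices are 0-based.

u_1 = (1/3, 4/3, 7/3)

Step 1: u_0 = a_0 = (2, -4, 2).
Step 2: u_1 = a_1 − (5/6)·u_0 = (1/3, 4/3, 7/3).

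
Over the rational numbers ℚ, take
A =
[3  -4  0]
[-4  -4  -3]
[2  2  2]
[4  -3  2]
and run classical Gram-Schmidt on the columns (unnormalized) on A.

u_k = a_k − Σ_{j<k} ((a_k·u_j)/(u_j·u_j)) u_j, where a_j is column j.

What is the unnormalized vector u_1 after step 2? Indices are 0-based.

u_1 = (-56/15, -196/45, 98/45, -119/45)

Step 1: u_0 = a_0 = (3, -4, 2, 4).
Step 2: u_1 = a_1 − (-4/45)·u_0 = (-56/15, -196/45, 98/45, -119/45).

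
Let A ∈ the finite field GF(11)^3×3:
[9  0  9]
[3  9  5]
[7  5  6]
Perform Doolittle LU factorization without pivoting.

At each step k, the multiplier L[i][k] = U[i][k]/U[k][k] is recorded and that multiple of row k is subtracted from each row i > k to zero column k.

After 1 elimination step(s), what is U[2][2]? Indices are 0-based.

[col 0] pivot 9
  R1 -= 4*R0 → (0, 9, 2)  (L[1][0] := 4)
  R2 -= 2*R0 → (0, 5, 10)  (L[2][0] := 2)

U[2][2] = 10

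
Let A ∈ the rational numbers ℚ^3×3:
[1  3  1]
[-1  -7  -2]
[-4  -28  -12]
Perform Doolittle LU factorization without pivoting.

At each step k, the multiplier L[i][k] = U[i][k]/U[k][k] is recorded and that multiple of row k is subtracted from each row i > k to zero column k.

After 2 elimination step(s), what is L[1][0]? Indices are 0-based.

Step 1: pivot at (0,0) is 1.
  row1 ← row1 − (-1)·row0  ⇒  L[1][0]=-1, U row1=(0, -4, -1)
  row2 ← row2 − (-4)·row0  ⇒  L[2][0]=-4, U row2=(0, -16, -8)
Step 2: pivot at (1,1) is -4.
  row2 ← row2 − (4)·row1  ⇒  L[2][1]=4, U row2=(0, 0, -4)

L[1][0] = -1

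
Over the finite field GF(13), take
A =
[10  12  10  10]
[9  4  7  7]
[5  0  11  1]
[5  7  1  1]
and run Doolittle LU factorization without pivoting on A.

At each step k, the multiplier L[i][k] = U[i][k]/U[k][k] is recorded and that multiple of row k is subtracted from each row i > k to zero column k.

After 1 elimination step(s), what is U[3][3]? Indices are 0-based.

Step 1: pivot at (0,0) is 10.
  row1 ← row1 − (10)·row0  ⇒  L[1][0]=10, U row1=(0, 1, 11, 11)
  row2 ← row2 − (7)·row0  ⇒  L[2][0]=7, U row2=(0, 7, 6, 9)
  row3 ← row3 − (7)·row0  ⇒  L[3][0]=7, U row3=(0, 1, 9, 9)

U[3][3] = 9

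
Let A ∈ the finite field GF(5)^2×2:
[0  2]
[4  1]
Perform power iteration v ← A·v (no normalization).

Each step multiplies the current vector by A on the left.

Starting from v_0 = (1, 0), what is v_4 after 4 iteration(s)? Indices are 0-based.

v_0 = (1, 0).
v_1 = A·v_0 = (0, 4).
v_2 = A·v_1 = (3, 4).
v_3 = A·v_2 = (3, 1).
v_4 = A·v_3 = (2, 3).

v_4 = (2, 3)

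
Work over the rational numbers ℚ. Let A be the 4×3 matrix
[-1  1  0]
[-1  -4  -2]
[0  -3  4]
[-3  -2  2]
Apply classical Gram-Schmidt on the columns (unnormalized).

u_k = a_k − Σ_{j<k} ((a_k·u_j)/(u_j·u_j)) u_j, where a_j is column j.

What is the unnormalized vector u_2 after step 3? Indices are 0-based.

Step 1: u_0 = a_0 = (-1, -1, 0, -3).
Step 2: u_1 = a_1 − (9/11)·u_0 = (20/11, -35/11, -3, 5/11).
Step 3: u_2 = a_2 − (-4/11)·u_0 − (-52/249)·u_1 = (4/249, -754/249, 280/83, 250/249).

u_2 = (4/249, -754/249, 280/83, 250/249)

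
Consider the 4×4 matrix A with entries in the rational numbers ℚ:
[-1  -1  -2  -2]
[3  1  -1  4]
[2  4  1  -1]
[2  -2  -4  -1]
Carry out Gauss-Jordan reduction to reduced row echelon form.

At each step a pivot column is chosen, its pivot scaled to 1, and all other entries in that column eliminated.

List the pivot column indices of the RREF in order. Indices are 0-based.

[1] R0 /= -1  ⇒  (1, 1, 2, 2)
     R1 -= 3·R0  ⇒  (0, -2, -7, -2)
     R2 -= 2·R0  ⇒  (0, 2, -3, -5)
     R3 -= 2·R0  ⇒  (0, -4, -8, -5)
[2] R1 /= -2  ⇒  (0, 1, 7/2, 1)
     R0 -= 1·R1  ⇒  (1, 0, -3/2, 1)
     R2 -= 2·R1  ⇒  (0, 0, -10, -7)
     R3 -= -4·R1  ⇒  (0, 0, 6, -1)
[3] R2 /= -10  ⇒  (0, 0, 1, 7/10)
     R0 -= -3/2·R2  ⇒  (1, 0, 0, 41/20)
     R1 -= 7/2·R2  ⇒  (0, 1, 0, -29/20)
     R3 -= 6·R2  ⇒  (0, 0, 0, -26/5)
[4] R3 /= -26/5  ⇒  (0, 0, 0, 1)
     R0 -= 41/20·R3  ⇒  (1, 0, 0, 0)
     R1 -= -29/20·R3  ⇒  (0, 1, 0, 0)
     R2 -= 7/10·R3  ⇒  (0, 0, 1, 0)

pivot columns: 0, 1, 2, 3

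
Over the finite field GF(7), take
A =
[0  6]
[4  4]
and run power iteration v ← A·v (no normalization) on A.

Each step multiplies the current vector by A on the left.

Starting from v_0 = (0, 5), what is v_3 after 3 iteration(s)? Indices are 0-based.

v_3 = (3, 6)

v_0 = (0, 5).
v_1 = A·v_0 = (2, 6).
v_2 = A·v_1 = (1, 4).
v_3 = A·v_2 = (3, 6).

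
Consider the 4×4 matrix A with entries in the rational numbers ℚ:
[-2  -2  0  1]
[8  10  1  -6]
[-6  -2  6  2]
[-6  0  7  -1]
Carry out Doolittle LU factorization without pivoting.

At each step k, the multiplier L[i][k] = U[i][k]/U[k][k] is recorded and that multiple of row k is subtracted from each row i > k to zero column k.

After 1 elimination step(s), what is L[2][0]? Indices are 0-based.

k=0: U[0][0]=-2
  eliminate (1,0): mult=-4, new row 1: (0, 2, 1, -2); set L[1][0]=-4
  eliminate (2,0): mult=3, new row 2: (0, 4, 6, -1); set L[2][0]=3
  eliminate (3,0): mult=3, new row 3: (0, 6, 7, -4); set L[3][0]=3

L[2][0] = 3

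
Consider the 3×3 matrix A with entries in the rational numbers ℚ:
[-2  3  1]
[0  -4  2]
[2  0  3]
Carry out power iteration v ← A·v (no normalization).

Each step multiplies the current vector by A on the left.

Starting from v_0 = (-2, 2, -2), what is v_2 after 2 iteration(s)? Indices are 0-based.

v_2 = (-62, 28, -14)

v_0 = (-2, 2, -2).
v_1 = A·v_0 = (8, -12, -10).
v_2 = A·v_1 = (-62, 28, -14).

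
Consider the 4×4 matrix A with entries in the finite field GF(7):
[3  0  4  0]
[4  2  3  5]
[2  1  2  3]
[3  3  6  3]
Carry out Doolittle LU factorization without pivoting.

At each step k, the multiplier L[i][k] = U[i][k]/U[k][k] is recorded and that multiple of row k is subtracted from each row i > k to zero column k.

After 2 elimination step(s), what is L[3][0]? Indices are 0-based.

L[3][0] = 1

[col 0] pivot 3
  R1 -= 6*R0 → (0, 2, 0, 5)  (L[1][0] := 6)
  R2 -= 3*R0 → (0, 1, 4, 3)  (L[2][0] := 3)
  R3 -= 1*R0 → (0, 3, 2, 3)  (L[3][0] := 1)
[col 1] pivot 2
  R2 -= 4*R1 → (0, 0, 4, 4)  (L[2][1] := 4)
  R3 -= 5*R1 → (0, 0, 2, 6)  (L[3][1] := 5)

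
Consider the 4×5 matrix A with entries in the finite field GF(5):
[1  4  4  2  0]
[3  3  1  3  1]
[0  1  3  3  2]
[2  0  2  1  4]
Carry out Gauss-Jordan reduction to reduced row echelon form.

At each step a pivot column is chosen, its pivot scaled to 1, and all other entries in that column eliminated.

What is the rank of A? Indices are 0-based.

pivot(0,0)=1: scale R0 → (1, 4, 4, 2, 0)
  clear (1,0): R1 −= (3)R0 → (0, 1, 4, 2, 1)
  clear (3,0): R3 −= (2)R0 → (0, 2, 4, 2, 4)
pivot(1,1)=1: scale R1 → (0, 1, 4, 2, 1)
  clear (0,1): R0 −= (4)R1 → (1, 0, 3, 4, 1)
  clear (2,1): R2 −= (1)R1 → (0, 0, 4, 1, 1)
  clear (3,1): R3 −= (2)R1 → (0, 0, 1, 3, 2)
pivot(2,2)=4: scale R2 → (0, 0, 1, 4, 4)
  clear (0,2): R0 −= (3)R2 → (1, 0, 0, 2, 4)
  clear (1,2): R1 −= (4)R2 → (0, 1, 0, 1, 0)
  clear (3,2): R3 −= (1)R2 → (0, 0, 0, 4, 3)
pivot(3,3)=4: scale R3 → (0, 0, 0, 1, 2)
  clear (0,3): R0 −= (2)R3 → (1, 0, 0, 0, 0)
  clear (1,3): R1 −= (1)R3 → (0, 1, 0, 0, 3)
  clear (2,3): R2 −= (4)R3 → (0, 0, 1, 0, 1)

rank = 4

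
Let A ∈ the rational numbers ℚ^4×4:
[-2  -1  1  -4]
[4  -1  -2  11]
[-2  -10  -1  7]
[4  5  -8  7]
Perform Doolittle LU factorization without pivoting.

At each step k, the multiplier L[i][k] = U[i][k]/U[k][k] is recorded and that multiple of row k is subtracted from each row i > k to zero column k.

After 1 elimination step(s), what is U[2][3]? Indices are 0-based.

Step 1: pivot at (0,0) is -2.
  row1 ← row1 − (-2)·row0  ⇒  L[1][0]=-2, U row1=(0, -3, 0, 3)
  row2 ← row2 − (1)·row0  ⇒  L[2][0]=1, U row2=(0, -9, -2, 11)
  row3 ← row3 − (-2)·row0  ⇒  L[3][0]=-2, U row3=(0, 3, -6, -1)

U[2][3] = 11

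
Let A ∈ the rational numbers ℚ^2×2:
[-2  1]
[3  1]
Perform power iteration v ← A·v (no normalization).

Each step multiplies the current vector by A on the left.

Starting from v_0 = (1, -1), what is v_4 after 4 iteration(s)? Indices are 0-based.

v_0 = (1, -1).
v_1 = A·v_0 = (-3, 2).
v_2 = A·v_1 = (8, -7).
v_3 = A·v_2 = (-23, 17).
v_4 = A·v_3 = (63, -52).

v_4 = (63, -52)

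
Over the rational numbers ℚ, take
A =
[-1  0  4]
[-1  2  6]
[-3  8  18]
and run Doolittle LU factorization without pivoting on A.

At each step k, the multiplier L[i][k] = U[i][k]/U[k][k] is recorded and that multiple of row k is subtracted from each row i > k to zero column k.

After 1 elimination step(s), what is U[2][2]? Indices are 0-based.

U[2][2] = 6

k=0: U[0][0]=-1
  eliminate (1,0): mult=1, new row 1: (0, 2, 2); set L[1][0]=1
  eliminate (2,0): mult=3, new row 2: (0, 8, 6); set L[2][0]=3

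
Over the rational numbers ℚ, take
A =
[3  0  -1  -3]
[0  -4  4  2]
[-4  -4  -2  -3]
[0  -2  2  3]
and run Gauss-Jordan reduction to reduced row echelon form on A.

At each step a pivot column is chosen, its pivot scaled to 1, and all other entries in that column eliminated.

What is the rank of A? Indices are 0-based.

[1] R0 /= 3  ⇒  (1, 0, -1/3, -1)
     R2 -= -4·R0  ⇒  (0, -4, -10/3, -7)
[2] R1 /= -4  ⇒  (0, 1, -1, -1/2)
     R2 -= -4·R1  ⇒  (0, 0, -22/3, -9)
     R3 -= -2·R1  ⇒  (0, 0, 0, 2)
[3] R2 /= -22/3  ⇒  (0, 0, 1, 27/22)
     R0 -= -1/3·R2  ⇒  (1, 0, 0, -13/22)
     R1 -= -1·R2  ⇒  (0, 1, 0, 8/11)
[4] R3 /= 2  ⇒  (0, 0, 0, 1)
     R0 -= -13/22·R3  ⇒  (1, 0, 0, 0)
     R1 -= 8/11·R3  ⇒  (0, 1, 0, 0)
     R2 -= 27/22·R3  ⇒  (0, 0, 1, 0)

rank = 4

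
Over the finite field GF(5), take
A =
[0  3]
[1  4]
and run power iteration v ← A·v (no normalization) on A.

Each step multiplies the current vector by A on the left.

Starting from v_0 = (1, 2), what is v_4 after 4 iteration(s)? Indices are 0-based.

v_4 = (0, 1)

v_0 = (1, 2).
v_1 = A·v_0 = (1, 4).
v_2 = A·v_1 = (2, 2).
v_3 = A·v_2 = (1, 0).
v_4 = A·v_3 = (0, 1).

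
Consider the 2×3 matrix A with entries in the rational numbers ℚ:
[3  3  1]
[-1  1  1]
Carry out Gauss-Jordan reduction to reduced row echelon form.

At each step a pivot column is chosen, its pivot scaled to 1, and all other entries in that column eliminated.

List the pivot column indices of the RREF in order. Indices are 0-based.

pivot columns: 0, 1

step 1: normalize row 0 (÷3) = (1, 1, 1/3)
  row 1: subtract -1×row0 = (0, 2, 4/3)
step 2: normalize row 1 (÷2) = (0, 1, 2/3)
  row 0: subtract 1×row1 = (1, 0, -1/3)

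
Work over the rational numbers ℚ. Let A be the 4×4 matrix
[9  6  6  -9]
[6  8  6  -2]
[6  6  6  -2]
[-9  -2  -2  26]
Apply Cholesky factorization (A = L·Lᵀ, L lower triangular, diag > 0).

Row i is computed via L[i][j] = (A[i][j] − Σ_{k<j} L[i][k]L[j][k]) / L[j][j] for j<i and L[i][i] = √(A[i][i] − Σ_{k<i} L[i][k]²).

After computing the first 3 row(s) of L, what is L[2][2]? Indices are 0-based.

Step 1: L[0][0] = √(9) = 3.
  L[1][0] = (6) / L[0][0] = 2.
Step 2: L[1][1] = √(4) = 2.
  L[2][0] = (6) / L[0][0] = 2.
  L[2][1] = (2) / L[1][1] = 1.
Step 3: L[2][2] = √(1) = 1.

L[2][2] = 1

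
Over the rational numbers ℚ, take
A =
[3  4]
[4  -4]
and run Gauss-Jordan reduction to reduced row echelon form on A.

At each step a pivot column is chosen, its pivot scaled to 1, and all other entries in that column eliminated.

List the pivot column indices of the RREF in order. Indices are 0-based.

[1] R0 /= 3  ⇒  (1, 4/3)
     R1 -= 4·R0  ⇒  (0, -28/3)
[2] R1 /= -28/3  ⇒  (0, 1)
     R0 -= 4/3·R1  ⇒  (1, 0)

pivot columns: 0, 1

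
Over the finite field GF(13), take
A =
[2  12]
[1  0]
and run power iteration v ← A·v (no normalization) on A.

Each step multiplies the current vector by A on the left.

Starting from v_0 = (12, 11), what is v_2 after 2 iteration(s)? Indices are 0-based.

v_0 = (12, 11).
v_1 = A·v_0 = (0, 12).
v_2 = A·v_1 = (1, 0).

v_2 = (1, 0)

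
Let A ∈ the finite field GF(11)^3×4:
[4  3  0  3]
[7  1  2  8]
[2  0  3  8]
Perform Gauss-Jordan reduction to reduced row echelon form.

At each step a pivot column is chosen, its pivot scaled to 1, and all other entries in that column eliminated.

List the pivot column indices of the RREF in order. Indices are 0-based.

pivot columns: 0, 1, 2

[1] R0 /= 4  ⇒  (1, 9, 0, 9)
     R1 -= 7·R0  ⇒  (0, 4, 2, 0)
     R2 -= 2·R0  ⇒  (0, 4, 3, 1)
[2] R1 /= 4  ⇒  (0, 1, 6, 0)
     R0 -= 9·R1  ⇒  (1, 0, 1, 9)
     R2 -= 4·R1  ⇒  (0, 0, 1, 1)
[3] R2 /= 1  ⇒  (0, 0, 1, 1)
     R0 -= 1·R2  ⇒  (1, 0, 0, 8)
     R1 -= 6·R2  ⇒  (0, 1, 0, 5)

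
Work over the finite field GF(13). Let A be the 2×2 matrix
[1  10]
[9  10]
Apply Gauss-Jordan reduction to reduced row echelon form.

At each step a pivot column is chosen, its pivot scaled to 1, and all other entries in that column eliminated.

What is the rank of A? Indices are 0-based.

rank = 2

pivot(0,0)=1: scale R0 → (1, 10)
  clear (1,0): R1 −= (9)R0 → (0, 11)
pivot(1,1)=11: scale R1 → (0, 1)
  clear (0,1): R0 −= (10)R1 → (1, 0)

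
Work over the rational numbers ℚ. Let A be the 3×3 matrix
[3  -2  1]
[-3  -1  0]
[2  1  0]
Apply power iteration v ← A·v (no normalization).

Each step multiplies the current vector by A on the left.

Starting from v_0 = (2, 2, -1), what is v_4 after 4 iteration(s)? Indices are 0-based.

v_4 = (392, -97, 38)

v_0 = (2, 2, -1).
v_1 = A·v_0 = (1, -8, 6).
v_2 = A·v_1 = (25, 5, -6).
v_3 = A·v_2 = (59, -80, 55).
v_4 = A·v_3 = (392, -97, 38).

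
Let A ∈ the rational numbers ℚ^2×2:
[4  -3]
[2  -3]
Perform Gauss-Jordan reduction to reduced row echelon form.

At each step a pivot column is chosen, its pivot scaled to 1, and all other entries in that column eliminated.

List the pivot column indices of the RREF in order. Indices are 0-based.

[1] R0 /= 4  ⇒  (1, -3/4)
     R1 -= 2·R0  ⇒  (0, -3/2)
[2] R1 /= -3/2  ⇒  (0, 1)
     R0 -= -3/4·R1  ⇒  (1, 0)

pivot columns: 0, 1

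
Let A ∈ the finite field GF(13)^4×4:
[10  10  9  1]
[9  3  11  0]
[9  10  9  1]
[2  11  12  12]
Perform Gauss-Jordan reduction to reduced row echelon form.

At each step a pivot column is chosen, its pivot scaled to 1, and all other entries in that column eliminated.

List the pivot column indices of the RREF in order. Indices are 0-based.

step 1: normalize row 0 (÷10) = (1, 1, 10, 4)
  row 1: subtract 9×row0 = (0, 7, 12, 3)
  row 2: subtract 9×row0 = (0, 1, 10, 4)
  row 3: subtract 2×row0 = (0, 9, 5, 4)
step 2: normalize row 1 (÷7) = (0, 1, 11, 6)
  row 0: subtract 1×row1 = (1, 0, 12, 11)
  row 2: subtract 1×row1 = (0, 0, 12, 11)
  row 3: subtract 9×row1 = (0, 0, 10, 2)
step 3: normalize row 2 (÷12) = (0, 0, 1, 2)
  row 0: subtract 12×row2 = (1, 0, 0, 0)
  row 1: subtract 11×row2 = (0, 1, 0, 10)
  row 3: subtract 10×row2 = (0, 0, 0, 8)
step 4: normalize row 3 (÷8) = (0, 0, 0, 1)
  row 1: subtract 10×row3 = (0, 1, 0, 0)
  row 2: subtract 2×row3 = (0, 0, 1, 0)

pivot columns: 0, 1, 2, 3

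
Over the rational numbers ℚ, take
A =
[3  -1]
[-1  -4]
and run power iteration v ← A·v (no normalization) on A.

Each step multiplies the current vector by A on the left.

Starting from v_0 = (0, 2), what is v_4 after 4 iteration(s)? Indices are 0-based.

v_0 = (0, 2).
v_1 = A·v_0 = (-2, -8).
v_2 = A·v_1 = (2, 34).
v_3 = A·v_2 = (-28, -138).
v_4 = A·v_3 = (54, 580).

v_4 = (54, 580)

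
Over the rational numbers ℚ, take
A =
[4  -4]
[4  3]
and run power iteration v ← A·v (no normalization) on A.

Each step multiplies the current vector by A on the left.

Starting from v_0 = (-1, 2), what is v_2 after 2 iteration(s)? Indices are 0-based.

v_2 = (-56, -42)

v_0 = (-1, 2).
v_1 = A·v_0 = (-12, 2).
v_2 = A·v_1 = (-56, -42).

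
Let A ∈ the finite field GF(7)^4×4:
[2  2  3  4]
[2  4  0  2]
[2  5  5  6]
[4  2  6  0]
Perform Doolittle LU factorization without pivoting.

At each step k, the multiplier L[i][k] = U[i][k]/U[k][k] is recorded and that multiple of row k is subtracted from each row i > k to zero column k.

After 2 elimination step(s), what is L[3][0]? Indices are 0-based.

L[3][0] = 2

k=0: U[0][0]=2
  eliminate (1,0): mult=1, new row 1: (0, 2, 4, 5); set L[1][0]=1
  eliminate (2,0): mult=1, new row 2: (0, 3, 2, 2); set L[2][0]=1
  eliminate (3,0): mult=2, new row 3: (0, 5, 0, 6); set L[3][0]=2
k=1: U[1][1]=2
  eliminate (2,1): mult=5, new row 2: (0, 0, 3, 5); set L[2][1]=5
  eliminate (3,1): mult=6, new row 3: (0, 0, 4, 4); set L[3][1]=6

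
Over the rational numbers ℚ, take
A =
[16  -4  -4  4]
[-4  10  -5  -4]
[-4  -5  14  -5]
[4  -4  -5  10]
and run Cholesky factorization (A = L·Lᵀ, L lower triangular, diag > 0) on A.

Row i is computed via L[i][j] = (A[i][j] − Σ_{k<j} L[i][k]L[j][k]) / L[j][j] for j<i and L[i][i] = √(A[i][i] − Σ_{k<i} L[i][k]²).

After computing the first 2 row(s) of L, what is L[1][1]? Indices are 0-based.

Step 1: L[0][0] = √(16) = 4.
  L[1][0] = (-4) / L[0][0] = -1.
Step 2: L[1][1] = √(9) = 3.

L[1][1] = 3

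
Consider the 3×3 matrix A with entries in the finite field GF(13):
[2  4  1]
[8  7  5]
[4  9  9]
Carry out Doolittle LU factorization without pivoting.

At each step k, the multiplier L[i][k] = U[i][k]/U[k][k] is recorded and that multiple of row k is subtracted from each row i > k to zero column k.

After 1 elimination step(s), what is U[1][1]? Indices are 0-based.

U[1][1] = 4

Step 1: pivot at (0,0) is 2.
  row1 ← row1 − (4)·row0  ⇒  L[1][0]=4, U row1=(0, 4, 1)
  row2 ← row2 − (2)·row0  ⇒  L[2][0]=2, U row2=(0, 1, 7)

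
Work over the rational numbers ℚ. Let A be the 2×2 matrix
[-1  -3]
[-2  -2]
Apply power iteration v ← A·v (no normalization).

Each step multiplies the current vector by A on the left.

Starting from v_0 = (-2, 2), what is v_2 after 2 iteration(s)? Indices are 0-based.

v_0 = (-2, 2).
v_1 = A·v_0 = (-4, 0).
v_2 = A·v_1 = (4, 8).

v_2 = (4, 8)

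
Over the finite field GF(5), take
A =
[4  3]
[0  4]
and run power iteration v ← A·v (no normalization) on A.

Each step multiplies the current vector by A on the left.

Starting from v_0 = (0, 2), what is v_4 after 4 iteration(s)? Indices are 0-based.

v_4 = (1, 2)

v_0 = (0, 2).
v_1 = A·v_0 = (1, 3).
v_2 = A·v_1 = (3, 2).
v_3 = A·v_2 = (3, 3).
v_4 = A·v_3 = (1, 2).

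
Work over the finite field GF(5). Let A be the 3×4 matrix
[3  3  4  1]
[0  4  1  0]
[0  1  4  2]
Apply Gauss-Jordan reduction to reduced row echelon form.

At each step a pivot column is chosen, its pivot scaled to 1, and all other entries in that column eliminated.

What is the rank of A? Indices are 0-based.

rank = 3

[1] R0 /= 3  ⇒  (1, 1, 3, 2)
[2] R1 /= 4  ⇒  (0, 1, 4, 0)
     R0 -= 1·R1  ⇒  (1, 0, 4, 2)
     R2 -= 1·R1  ⇒  (0, 0, 0, 2)
column 2 empty below row 2
[3] R2 /= 2  ⇒  (0, 0, 0, 1)
     R0 -= 2·R2  ⇒  (1, 0, 4, 0)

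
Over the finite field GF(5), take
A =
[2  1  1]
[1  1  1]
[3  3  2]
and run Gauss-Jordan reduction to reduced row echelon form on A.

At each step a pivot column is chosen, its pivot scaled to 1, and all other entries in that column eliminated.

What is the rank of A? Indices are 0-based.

rank = 3

pivot(0,0)=2: scale R0 → (1, 3, 3)
  clear (1,0): R1 −= (1)R0 → (0, 3, 3)
  clear (2,0): R2 −= (3)R0 → (0, 4, 3)
pivot(1,1)=3: scale R1 → (0, 1, 1)
  clear (0,1): R0 −= (3)R1 → (1, 0, 0)
  clear (2,1): R2 −= (4)R1 → (0, 0, 4)
pivot(2,2)=4: scale R2 → (0, 0, 1)
  clear (1,2): R1 −= (1)R2 → (0, 1, 0)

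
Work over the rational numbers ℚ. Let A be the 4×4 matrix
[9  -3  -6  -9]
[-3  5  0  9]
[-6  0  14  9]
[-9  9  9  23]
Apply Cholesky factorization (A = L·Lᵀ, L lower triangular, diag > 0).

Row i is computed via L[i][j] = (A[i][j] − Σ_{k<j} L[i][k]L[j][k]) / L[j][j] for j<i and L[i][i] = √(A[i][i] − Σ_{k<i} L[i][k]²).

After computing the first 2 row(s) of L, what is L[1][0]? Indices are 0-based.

Step 1: L[0][0] = √(9) = 3.
  L[1][0] = (-3) / L[0][0] = -1.
Step 2: L[1][1] = √(4) = 2.

L[1][0] = -1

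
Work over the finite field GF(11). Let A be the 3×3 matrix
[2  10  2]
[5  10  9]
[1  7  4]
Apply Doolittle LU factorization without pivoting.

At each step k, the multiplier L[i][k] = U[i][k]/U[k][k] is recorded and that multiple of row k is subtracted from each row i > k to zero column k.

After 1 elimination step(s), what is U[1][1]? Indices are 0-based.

U[1][1] = 7

Step 1: pivot at (0,0) is 2.
  row1 ← row1 − (8)·row0  ⇒  L[1][0]=8, U row1=(0, 7, 4)
  row2 ← row2 − (6)·row0  ⇒  L[2][0]=6, U row2=(0, 2, 3)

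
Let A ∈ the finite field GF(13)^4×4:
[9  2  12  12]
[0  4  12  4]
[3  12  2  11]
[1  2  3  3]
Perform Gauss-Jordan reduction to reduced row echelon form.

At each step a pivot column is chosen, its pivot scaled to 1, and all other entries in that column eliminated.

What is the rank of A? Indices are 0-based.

rank = 4

step 1: normalize row 0 (÷9) = (1, 6, 10, 10)
  row 2: subtract 3×row0 = (0, 7, 11, 7)
  row 3: subtract 1×row0 = (0, 9, 6, 6)
step 2: normalize row 1 (÷4) = (0, 1, 3, 1)
  row 0: subtract 6×row1 = (1, 0, 5, 4)
  row 2: subtract 7×row1 = (0, 0, 3, 0)
  row 3: subtract 9×row1 = (0, 0, 5, 10)
step 3: normalize row 2 (÷3) = (0, 0, 1, 0)
  row 0: subtract 5×row2 = (1, 0, 0, 4)
  row 1: subtract 3×row2 = (0, 1, 0, 1)
  row 3: subtract 5×row2 = (0, 0, 0, 10)
step 4: normalize row 3 (÷10) = (0, 0, 0, 1)
  row 0: subtract 4×row3 = (1, 0, 0, 0)
  row 1: subtract 1×row3 = (0, 1, 0, 0)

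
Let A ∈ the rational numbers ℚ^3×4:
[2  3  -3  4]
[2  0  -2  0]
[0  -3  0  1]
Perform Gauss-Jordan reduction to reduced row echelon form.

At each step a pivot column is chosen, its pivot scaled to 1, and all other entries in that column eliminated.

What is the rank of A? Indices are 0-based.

pivot(0,0)=2: scale R0 → (1, 3/2, -3/2, 2)
  clear (1,0): R1 −= (2)R0 → (0, -3, 1, -4)
pivot(1,1)=-3: scale R1 → (0, 1, -1/3, 4/3)
  clear (0,1): R0 −= (3/2)R1 → (1, 0, -1, 0)
  clear (2,1): R2 −= (-3)R1 → (0, 0, -1, 5)
pivot(2,2)=-1: scale R2 → (0, 0, 1, -5)
  clear (0,2): R0 −= (-1)R2 → (1, 0, 0, -5)
  clear (1,2): R1 −= (-1/3)R2 → (0, 1, 0, -1/3)

rank = 3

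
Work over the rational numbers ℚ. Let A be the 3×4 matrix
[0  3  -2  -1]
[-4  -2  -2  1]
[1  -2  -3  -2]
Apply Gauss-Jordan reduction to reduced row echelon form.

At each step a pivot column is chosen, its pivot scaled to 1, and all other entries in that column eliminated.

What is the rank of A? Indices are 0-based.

pivot(0,0): swap R0↔R1
pivot(0,0)=-4: scale R0 → (1, 1/2, 1/2, -1/4)
  clear (2,0): R2 −= (1)R0 → (0, -5/2, -7/2, -7/4)
pivot(1,1)=3: scale R1 → (0, 1, -2/3, -1/3)
  clear (0,1): R0 −= (1/2)R1 → (1, 0, 5/6, -1/12)
  clear (2,1): R2 −= (-5/2)R1 → (0, 0, -31/6, -31/12)
pivot(2,2)=-31/6: scale R2 → (0, 0, 1, 1/2)
  clear (0,2): R0 −= (5/6)R2 → (1, 0, 0, -1/2)
  clear (1,2): R1 −= (-2/3)R2 → (0, 1, 0, 0)

rank = 3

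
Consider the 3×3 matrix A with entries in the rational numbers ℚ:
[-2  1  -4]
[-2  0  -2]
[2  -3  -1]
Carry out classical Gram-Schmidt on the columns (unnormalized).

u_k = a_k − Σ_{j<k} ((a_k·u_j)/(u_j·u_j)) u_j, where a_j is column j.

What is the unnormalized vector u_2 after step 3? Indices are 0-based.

u_2 = (-27/14, 9/7, -9/14)

Step 1: u_0 = a_0 = (-2, -2, 2).
Step 2: u_1 = a_1 − (-2/3)·u_0 = (-1/3, -4/3, -5/3).
Step 3: u_2 = a_2 − (5/6)·u_0 − (17/14)·u_1 = (-27/14, 9/7, -9/14).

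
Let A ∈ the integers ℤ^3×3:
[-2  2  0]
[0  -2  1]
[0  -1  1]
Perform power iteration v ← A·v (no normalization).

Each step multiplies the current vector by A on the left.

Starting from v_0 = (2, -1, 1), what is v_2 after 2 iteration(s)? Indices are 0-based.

v_2 = (18, -4, -1)

v_0 = (2, -1, 1).
v_1 = A·v_0 = (-6, 3, 2).
v_2 = A·v_1 = (18, -4, -1).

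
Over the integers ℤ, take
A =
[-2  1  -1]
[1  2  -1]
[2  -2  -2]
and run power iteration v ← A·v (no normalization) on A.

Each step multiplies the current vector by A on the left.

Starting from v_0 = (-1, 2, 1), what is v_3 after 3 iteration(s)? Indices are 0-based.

v_0 = (-1, 2, 1).
v_1 = A·v_0 = (3, 2, -8).
v_2 = A·v_1 = (4, 15, 18).
v_3 = A·v_2 = (-11, 16, -58).

v_3 = (-11, 16, -58)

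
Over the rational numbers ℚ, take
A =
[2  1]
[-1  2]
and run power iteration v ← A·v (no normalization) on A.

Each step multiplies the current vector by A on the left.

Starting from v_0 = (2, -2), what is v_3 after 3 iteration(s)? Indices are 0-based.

v_0 = (2, -2).
v_1 = A·v_0 = (2, -6).
v_2 = A·v_1 = (-2, -14).
v_3 = A·v_2 = (-18, -26).

v_3 = (-18, -26)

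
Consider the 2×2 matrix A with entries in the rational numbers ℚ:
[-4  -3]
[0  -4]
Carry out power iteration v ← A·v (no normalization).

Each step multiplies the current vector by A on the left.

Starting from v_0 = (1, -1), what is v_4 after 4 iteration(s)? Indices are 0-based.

v_0 = (1, -1).
v_1 = A·v_0 = (-1, 4).
v_2 = A·v_1 = (-8, -16).
v_3 = A·v_2 = (80, 64).
v_4 = A·v_3 = (-512, -256).

v_4 = (-512, -256)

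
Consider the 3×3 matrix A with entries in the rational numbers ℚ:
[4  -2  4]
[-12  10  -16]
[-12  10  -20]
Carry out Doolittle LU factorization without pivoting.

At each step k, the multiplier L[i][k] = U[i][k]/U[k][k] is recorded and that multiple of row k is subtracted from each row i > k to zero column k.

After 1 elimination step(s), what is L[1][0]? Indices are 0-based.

L[1][0] = -3

k=0: U[0][0]=4
  eliminate (1,0): mult=-3, new row 1: (0, 4, -4); set L[1][0]=-3
  eliminate (2,0): mult=-3, new row 2: (0, 4, -8); set L[2][0]=-3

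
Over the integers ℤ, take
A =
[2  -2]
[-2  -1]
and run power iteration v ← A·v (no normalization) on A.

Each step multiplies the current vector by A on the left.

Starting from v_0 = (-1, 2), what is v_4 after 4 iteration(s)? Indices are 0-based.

v_0 = (-1, 2).
v_1 = A·v_0 = (-6, 0).
v_2 = A·v_1 = (-12, 12).
v_3 = A·v_2 = (-48, 12).
v_4 = A·v_3 = (-120, 84).

v_4 = (-120, 84)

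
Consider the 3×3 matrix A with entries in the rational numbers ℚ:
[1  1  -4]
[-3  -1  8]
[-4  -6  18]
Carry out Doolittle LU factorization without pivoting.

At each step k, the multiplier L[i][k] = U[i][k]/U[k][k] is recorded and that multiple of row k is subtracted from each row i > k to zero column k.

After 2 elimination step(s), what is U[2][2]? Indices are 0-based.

[col 0] pivot 1
  R1 -= -3*R0 → (0, 2, -4)  (L[1][0] := -3)
  R2 -= -4*R0 → (0, -2, 2)  (L[2][0] := -4)
[col 1] pivot 2
  R2 -= -1*R1 → (0, 0, -2)  (L[2][1] := -1)

U[2][2] = -2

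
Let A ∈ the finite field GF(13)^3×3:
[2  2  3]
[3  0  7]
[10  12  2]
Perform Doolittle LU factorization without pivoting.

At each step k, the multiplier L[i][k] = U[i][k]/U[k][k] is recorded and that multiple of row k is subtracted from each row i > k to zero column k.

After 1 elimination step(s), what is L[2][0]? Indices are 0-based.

L[2][0] = 5

Step 1: pivot at (0,0) is 2.
  row1 ← row1 − (8)·row0  ⇒  L[1][0]=8, U row1=(0, 10, 9)
  row2 ← row2 − (5)·row0  ⇒  L[2][0]=5, U row2=(0, 2, 0)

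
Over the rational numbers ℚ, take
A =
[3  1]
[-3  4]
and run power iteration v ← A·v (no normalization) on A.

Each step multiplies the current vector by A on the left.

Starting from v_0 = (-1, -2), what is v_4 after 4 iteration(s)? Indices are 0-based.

v_0 = (-1, -2).
v_1 = A·v_0 = (-5, -5).
v_2 = A·v_1 = (-20, -5).
v_3 = A·v_2 = (-65, 40).
v_4 = A·v_3 = (-155, 355).

v_4 = (-155, 355)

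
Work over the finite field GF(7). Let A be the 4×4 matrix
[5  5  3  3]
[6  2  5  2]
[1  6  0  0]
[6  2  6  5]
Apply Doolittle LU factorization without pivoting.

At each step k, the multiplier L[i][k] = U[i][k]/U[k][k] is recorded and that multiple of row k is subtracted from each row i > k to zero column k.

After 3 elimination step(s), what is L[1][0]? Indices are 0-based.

[col 0] pivot 5
  R1 -= 4*R0 → (0, 3, 0, 4)  (L[1][0] := 4)
  R2 -= 3*R0 → (0, 5, 5, 5)  (L[2][0] := 3)
  R3 -= 4*R0 → (0, 3, 1, 0)  (L[3][0] := 4)
[col 1] pivot 3
  R2 -= 4*R1 → (0, 0, 5, 3)  (L[2][1] := 4)
  R3 -= 1*R1 → (0, 0, 1, 3)  (L[3][1] := 1)
[col 2] pivot 5
  R3 -= 3*R2 → (0, 0, 0, 1)  (L[3][2] := 3)

L[1][0] = 4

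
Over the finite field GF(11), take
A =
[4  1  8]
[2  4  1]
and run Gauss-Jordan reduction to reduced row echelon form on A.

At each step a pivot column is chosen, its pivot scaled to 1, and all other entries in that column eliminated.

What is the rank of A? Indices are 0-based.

[1] R0 /= 4  ⇒  (1, 3, 2)
     R1 -= 2·R0  ⇒  (0, 9, 8)
[2] R1 /= 9  ⇒  (0, 1, 7)
     R0 -= 3·R1  ⇒  (1, 0, 3)

rank = 2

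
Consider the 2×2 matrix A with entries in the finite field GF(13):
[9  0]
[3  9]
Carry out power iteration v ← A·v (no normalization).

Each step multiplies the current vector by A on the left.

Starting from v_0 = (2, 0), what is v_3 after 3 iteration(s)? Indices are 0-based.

v_3 = (2, 2)

v_0 = (2, 0).
v_1 = A·v_0 = (5, 6).
v_2 = A·v_1 = (6, 4).
v_3 = A·v_2 = (2, 2).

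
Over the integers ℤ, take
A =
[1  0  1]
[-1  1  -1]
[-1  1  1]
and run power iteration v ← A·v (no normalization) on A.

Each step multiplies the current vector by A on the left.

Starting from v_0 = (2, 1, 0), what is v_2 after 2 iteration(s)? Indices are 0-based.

v_2 = (1, -2, -4)

v_0 = (2, 1, 0).
v_1 = A·v_0 = (2, -1, -1).
v_2 = A·v_1 = (1, -2, -4).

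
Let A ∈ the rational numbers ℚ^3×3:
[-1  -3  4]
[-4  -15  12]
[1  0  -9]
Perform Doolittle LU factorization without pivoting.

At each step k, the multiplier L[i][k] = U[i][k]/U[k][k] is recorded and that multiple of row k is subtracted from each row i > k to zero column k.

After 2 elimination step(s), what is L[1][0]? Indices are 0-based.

[col 0] pivot -1
  R1 -= 4*R0 → (0, -3, -4)  (L[1][0] := 4)
  R2 -= -1*R0 → (0, -3, -5)  (L[2][0] := -1)
[col 1] pivot -3
  R2 -= 1*R1 → (0, 0, -1)  (L[2][1] := 1)

L[1][0] = 4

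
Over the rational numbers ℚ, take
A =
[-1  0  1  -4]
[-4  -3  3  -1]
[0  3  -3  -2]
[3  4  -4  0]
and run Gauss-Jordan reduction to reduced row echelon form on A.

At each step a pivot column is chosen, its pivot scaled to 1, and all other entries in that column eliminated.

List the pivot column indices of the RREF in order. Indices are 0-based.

[1] R0 /= -1  ⇒  (1, 0, -1, 4)
     R1 -= -4·R0  ⇒  (0, -3, -1, 15)
     R3 -= 3·R0  ⇒  (0, 4, -1, -12)
[2] R1 /= -3  ⇒  (0, 1, 1/3, -5)
     R2 -= 3·R1  ⇒  (0, 0, -4, 13)
     R3 -= 4·R1  ⇒  (0, 0, -7/3, 8)
[3] R2 /= -4  ⇒  (0, 0, 1, -13/4)
     R0 -= -1·R2  ⇒  (1, 0, 0, 3/4)
     R1 -= 1/3·R2  ⇒  (0, 1, 0, -47/12)
     R3 -= -7/3·R2  ⇒  (0, 0, 0, 5/12)
[4] R3 /= 5/12  ⇒  (0, 0, 0, 1)
     R0 -= 3/4·R3  ⇒  (1, 0, 0, 0)
     R1 -= -47/12·R3  ⇒  (0, 1, 0, 0)
     R2 -= -13/4·R3  ⇒  (0, 0, 1, 0)

pivot columns: 0, 1, 2, 3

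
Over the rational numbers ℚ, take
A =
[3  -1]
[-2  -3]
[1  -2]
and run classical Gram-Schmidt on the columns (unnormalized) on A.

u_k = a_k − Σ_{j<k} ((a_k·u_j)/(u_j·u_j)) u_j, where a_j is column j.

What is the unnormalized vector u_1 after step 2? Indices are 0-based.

u_1 = (-17/14, -20/7, -29/14)

Step 1: u_0 = a_0 = (3, -2, 1).
Step 2: u_1 = a_1 − (1/14)·u_0 = (-17/14, -20/7, -29/14).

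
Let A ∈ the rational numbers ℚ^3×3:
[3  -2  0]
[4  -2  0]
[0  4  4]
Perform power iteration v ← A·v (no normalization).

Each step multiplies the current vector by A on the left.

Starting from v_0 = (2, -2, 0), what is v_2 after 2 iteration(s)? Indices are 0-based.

v_0 = (2, -2, 0).
v_1 = A·v_0 = (10, 12, -8).
v_2 = A·v_1 = (6, 16, 16).

v_2 = (6, 16, 16)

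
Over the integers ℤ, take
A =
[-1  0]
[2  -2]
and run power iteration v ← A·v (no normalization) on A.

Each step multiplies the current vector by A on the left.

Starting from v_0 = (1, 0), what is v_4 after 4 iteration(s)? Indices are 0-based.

v_4 = (1, -30)

v_0 = (1, 0).
v_1 = A·v_0 = (-1, 2).
v_2 = A·v_1 = (1, -6).
v_3 = A·v_2 = (-1, 14).
v_4 = A·v_3 = (1, -30).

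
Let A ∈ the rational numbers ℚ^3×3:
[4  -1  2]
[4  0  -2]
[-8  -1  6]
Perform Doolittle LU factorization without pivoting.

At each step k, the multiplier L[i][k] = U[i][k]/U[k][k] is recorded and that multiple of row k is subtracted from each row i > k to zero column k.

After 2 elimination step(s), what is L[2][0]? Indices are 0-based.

L[2][0] = -2

[col 0] pivot 4
  R1 -= 1*R0 → (0, 1, -4)  (L[1][0] := 1)
  R2 -= -2*R0 → (0, -3, 10)  (L[2][0] := -2)
[col 1] pivot 1
  R2 -= -3*R1 → (0, 0, -2)  (L[2][1] := -3)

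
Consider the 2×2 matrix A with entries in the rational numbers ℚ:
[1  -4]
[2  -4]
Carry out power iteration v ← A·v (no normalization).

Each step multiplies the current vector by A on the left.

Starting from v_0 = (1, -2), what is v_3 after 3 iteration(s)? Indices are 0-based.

v_3 = (57, 26)

v_0 = (1, -2).
v_1 = A·v_0 = (9, 10).
v_2 = A·v_1 = (-31, -22).
v_3 = A·v_2 = (57, 26).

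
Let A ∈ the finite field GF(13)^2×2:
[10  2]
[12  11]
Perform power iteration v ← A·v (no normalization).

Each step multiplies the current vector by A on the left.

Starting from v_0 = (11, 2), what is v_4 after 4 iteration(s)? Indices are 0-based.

v_4 = (4, 0)

v_0 = (11, 2).
v_1 = A·v_0 = (10, 11).
v_2 = A·v_1 = (5, 7).
v_3 = A·v_2 = (12, 7).
v_4 = A·v_3 = (4, 0).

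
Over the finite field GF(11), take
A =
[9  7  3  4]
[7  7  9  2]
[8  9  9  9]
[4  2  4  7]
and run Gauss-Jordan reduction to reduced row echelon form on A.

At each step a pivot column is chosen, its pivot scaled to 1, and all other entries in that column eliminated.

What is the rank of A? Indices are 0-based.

rank = 4

[1] R0 /= 9  ⇒  (1, 2, 4, 9)
     R1 -= 7·R0  ⇒  (0, 4, 3, 5)
     R2 -= 8·R0  ⇒  (0, 4, 10, 3)
     R3 -= 4·R0  ⇒  (0, 5, 10, 4)
[2] R1 /= 4  ⇒  (0, 1, 9, 4)
     R0 -= 2·R1  ⇒  (1, 0, 8, 1)
     R2 -= 4·R1  ⇒  (0, 0, 7, 9)
     R3 -= 5·R1  ⇒  (0, 0, 9, 6)
[3] R2 /= 7  ⇒  (0, 0, 1, 6)
     R0 -= 8·R2  ⇒  (1, 0, 0, 8)
     R1 -= 9·R2  ⇒  (0, 1, 0, 5)
     R3 -= 9·R2  ⇒  (0, 0, 0, 7)
[4] R3 /= 7  ⇒  (0, 0, 0, 1)
     R0 -= 8·R3  ⇒  (1, 0, 0, 0)
     R1 -= 5·R3  ⇒  (0, 1, 0, 0)
     R2 -= 6·R3  ⇒  (0, 0, 1, 0)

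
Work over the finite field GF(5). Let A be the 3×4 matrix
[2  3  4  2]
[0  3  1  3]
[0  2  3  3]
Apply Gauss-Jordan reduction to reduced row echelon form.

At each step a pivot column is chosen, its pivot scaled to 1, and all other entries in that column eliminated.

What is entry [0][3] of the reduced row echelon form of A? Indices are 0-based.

M[0][3] = 1

step 1: normalize row 0 (÷2) = (1, 4, 2, 1)
step 2: normalize row 1 (÷3) = (0, 1, 2, 1)
  row 0: subtract 4×row1 = (1, 0, 4, 2)
  row 2: subtract 2×row1 = (0, 0, 4, 1)
step 3: normalize row 2 (÷4) = (0, 0, 1, 4)
  row 0: subtract 4×row2 = (1, 0, 0, 1)
  row 1: subtract 2×row2 = (0, 1, 0, 3)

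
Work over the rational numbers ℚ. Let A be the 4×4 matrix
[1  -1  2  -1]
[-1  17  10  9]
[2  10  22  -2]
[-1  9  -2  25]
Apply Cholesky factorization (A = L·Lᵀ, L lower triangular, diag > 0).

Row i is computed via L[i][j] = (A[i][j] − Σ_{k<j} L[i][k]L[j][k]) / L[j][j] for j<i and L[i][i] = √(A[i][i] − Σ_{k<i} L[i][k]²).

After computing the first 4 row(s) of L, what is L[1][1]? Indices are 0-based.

L[1][1] = 4

Step 1: L[0][0] = √(1) = 1.
  L[1][0] = (-1) / L[0][0] = -1.
Step 2: L[1][1] = √(16) = 4.
  L[2][0] = (2) / L[0][0] = 2.
  L[2][1] = (12) / L[1][1] = 3.
Step 3: L[2][2] = √(9) = 3.
  L[3][0] = (-1) / L[0][0] = -1.
  L[3][1] = (8) / L[1][1] = 2.
  L[3][2] = (-6) / L[2][2] = -2.
Step 4: L[3][3] = √(16) = 4.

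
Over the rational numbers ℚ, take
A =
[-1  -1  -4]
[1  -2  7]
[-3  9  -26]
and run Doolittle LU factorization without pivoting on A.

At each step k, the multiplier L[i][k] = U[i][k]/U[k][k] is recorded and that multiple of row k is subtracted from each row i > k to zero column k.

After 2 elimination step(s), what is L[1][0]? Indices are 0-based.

L[1][0] = -1

k=0: U[0][0]=-1
  eliminate (1,0): mult=-1, new row 1: (0, -3, 3); set L[1][0]=-1
  eliminate (2,0): mult=3, new row 2: (0, 12, -14); set L[2][0]=3
k=1: U[1][1]=-3
  eliminate (2,1): mult=-4, new row 2: (0, 0, -2); set L[2][1]=-4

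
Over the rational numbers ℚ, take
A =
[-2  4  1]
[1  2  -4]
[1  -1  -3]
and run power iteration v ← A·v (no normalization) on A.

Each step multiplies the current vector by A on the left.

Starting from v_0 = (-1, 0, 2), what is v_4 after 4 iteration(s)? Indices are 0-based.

v_0 = (-1, 0, 2).
v_1 = A·v_0 = (4, -9, -7).
v_2 = A·v_1 = (-51, 14, 34).
v_3 = A·v_2 = (192, -159, -167).
v_4 = A·v_3 = (-1187, 542, 852).

v_4 = (-1187, 542, 852)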